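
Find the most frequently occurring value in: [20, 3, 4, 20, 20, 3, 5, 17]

20

Step 1: Count the frequency of each value:
  3: appears 2 time(s)
  4: appears 1 time(s)
  5: appears 1 time(s)
  17: appears 1 time(s)
  20: appears 3 time(s)
Step 2: The value 20 appears most frequently (3 times).
Step 3: Mode = 20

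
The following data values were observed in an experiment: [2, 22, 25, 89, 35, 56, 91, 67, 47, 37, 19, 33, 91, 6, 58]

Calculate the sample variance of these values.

873.4571

Step 1: Compute the mean: (2 + 22 + 25 + 89 + 35 + 56 + 91 + 67 + 47 + 37 + 19 + 33 + 91 + 6 + 58) / 15 = 45.2
Step 2: Compute squared deviations from the mean:
  (2 - 45.2)^2 = 1866.24
  (22 - 45.2)^2 = 538.24
  (25 - 45.2)^2 = 408.04
  (89 - 45.2)^2 = 1918.44
  (35 - 45.2)^2 = 104.04
  (56 - 45.2)^2 = 116.64
  (91 - 45.2)^2 = 2097.64
  (67 - 45.2)^2 = 475.24
  (47 - 45.2)^2 = 3.24
  (37 - 45.2)^2 = 67.24
  (19 - 45.2)^2 = 686.44
  (33 - 45.2)^2 = 148.84
  (91 - 45.2)^2 = 2097.64
  (6 - 45.2)^2 = 1536.64
  (58 - 45.2)^2 = 163.84
Step 3: Sum of squared deviations = 12228.4
Step 4: Sample variance = 12228.4 / 14 = 873.4571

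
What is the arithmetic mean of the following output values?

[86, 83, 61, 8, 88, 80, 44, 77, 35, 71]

63.3

Step 1: Sum all values: 86 + 83 + 61 + 8 + 88 + 80 + 44 + 77 + 35 + 71 = 633
Step 2: Count the number of values: n = 10
Step 3: Mean = sum / n = 633 / 10 = 63.3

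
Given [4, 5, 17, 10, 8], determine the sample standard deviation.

5.1672

Step 1: Compute the mean: 8.8
Step 2: Sum of squared deviations from the mean: 106.8
Step 3: Sample variance = 106.8 / 4 = 26.7
Step 4: Standard deviation = sqrt(26.7) = 5.1672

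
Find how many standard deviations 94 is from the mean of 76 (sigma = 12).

1.5

Step 1: Recall the z-score formula: z = (x - mu) / sigma
Step 2: Substitute values: z = (94 - 76) / 12
Step 3: z = 18 / 12 = 1.5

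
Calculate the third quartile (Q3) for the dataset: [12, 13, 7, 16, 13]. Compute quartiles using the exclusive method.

14.5

Step 1: Sort the data: [7, 12, 13, 13, 16]
Step 2: n = 5
Step 3: Using the exclusive quartile method:
  Q1 = 9.5
  Q2 (median) = 13
  Q3 = 14.5
  IQR = Q3 - Q1 = 14.5 - 9.5 = 5
Step 4: Q3 = 14.5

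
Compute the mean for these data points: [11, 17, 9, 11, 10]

11.6

Step 1: Sum all values: 11 + 17 + 9 + 11 + 10 = 58
Step 2: Count the number of values: n = 5
Step 3: Mean = sum / n = 58 / 5 = 11.6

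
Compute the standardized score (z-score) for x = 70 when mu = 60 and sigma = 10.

1

Step 1: Recall the z-score formula: z = (x - mu) / sigma
Step 2: Substitute values: z = (70 - 60) / 10
Step 3: z = 10 / 10 = 1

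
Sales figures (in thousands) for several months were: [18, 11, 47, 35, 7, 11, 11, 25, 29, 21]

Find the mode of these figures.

11

Step 1: Count the frequency of each value:
  7: appears 1 time(s)
  11: appears 3 time(s)
  18: appears 1 time(s)
  21: appears 1 time(s)
  25: appears 1 time(s)
  29: appears 1 time(s)
  35: appears 1 time(s)
  47: appears 1 time(s)
Step 2: The value 11 appears most frequently (3 times).
Step 3: Mode = 11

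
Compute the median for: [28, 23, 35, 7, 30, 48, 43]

30

Step 1: Sort the data in ascending order: [7, 23, 28, 30, 35, 43, 48]
Step 2: The number of values is n = 7.
Step 3: Since n is odd, the median is the middle value at position 4: 30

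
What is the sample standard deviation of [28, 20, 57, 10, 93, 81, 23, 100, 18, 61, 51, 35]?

30.7466

Step 1: Compute the mean: 48.0833
Step 2: Sum of squared deviations from the mean: 10398.9167
Step 3: Sample variance = 10398.9167 / 11 = 945.3561
Step 4: Standard deviation = sqrt(945.3561) = 30.7466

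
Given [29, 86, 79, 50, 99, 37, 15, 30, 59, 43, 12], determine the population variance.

757.8182

Step 1: Compute the mean: (29 + 86 + 79 + 50 + 99 + 37 + 15 + 30 + 59 + 43 + 12) / 11 = 49
Step 2: Compute squared deviations from the mean:
  (29 - 49)^2 = 400
  (86 - 49)^2 = 1369
  (79 - 49)^2 = 900
  (50 - 49)^2 = 1
  (99 - 49)^2 = 2500
  (37 - 49)^2 = 144
  (15 - 49)^2 = 1156
  (30 - 49)^2 = 361
  (59 - 49)^2 = 100
  (43 - 49)^2 = 36
  (12 - 49)^2 = 1369
Step 3: Sum of squared deviations = 8336
Step 4: Population variance = 8336 / 11 = 757.8182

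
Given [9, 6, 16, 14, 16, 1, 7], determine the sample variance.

32.4762

Step 1: Compute the mean: (9 + 6 + 16 + 14 + 16 + 1 + 7) / 7 = 9.8571
Step 2: Compute squared deviations from the mean:
  (9 - 9.8571)^2 = 0.7347
  (6 - 9.8571)^2 = 14.8776
  (16 - 9.8571)^2 = 37.7347
  (14 - 9.8571)^2 = 17.1633
  (16 - 9.8571)^2 = 37.7347
  (1 - 9.8571)^2 = 78.449
  (7 - 9.8571)^2 = 8.1633
Step 3: Sum of squared deviations = 194.8571
Step 4: Sample variance = 194.8571 / 6 = 32.4762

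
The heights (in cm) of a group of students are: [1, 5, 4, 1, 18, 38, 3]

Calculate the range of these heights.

37

Step 1: Identify the maximum value: max = 38
Step 2: Identify the minimum value: min = 1
Step 3: Range = max - min = 38 - 1 = 37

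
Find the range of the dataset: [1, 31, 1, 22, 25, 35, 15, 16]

34

Step 1: Identify the maximum value: max = 35
Step 2: Identify the minimum value: min = 1
Step 3: Range = max - min = 35 - 1 = 34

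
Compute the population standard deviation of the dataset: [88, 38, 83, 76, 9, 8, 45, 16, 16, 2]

31.659

Step 1: Compute the mean: 38.1
Step 2: Sum of squared deviations from the mean: 10022.9
Step 3: Population variance = 10022.9 / 10 = 1002.29
Step 4: Standard deviation = sqrt(1002.29) = 31.659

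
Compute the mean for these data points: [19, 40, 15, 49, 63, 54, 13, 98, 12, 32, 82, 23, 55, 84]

45.6429

Step 1: Sum all values: 19 + 40 + 15 + 49 + 63 + 54 + 13 + 98 + 12 + 32 + 82 + 23 + 55 + 84 = 639
Step 2: Count the number of values: n = 14
Step 3: Mean = sum / n = 639 / 14 = 45.6429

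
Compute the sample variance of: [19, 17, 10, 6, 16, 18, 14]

22.2381

Step 1: Compute the mean: (19 + 17 + 10 + 6 + 16 + 18 + 14) / 7 = 14.2857
Step 2: Compute squared deviations from the mean:
  (19 - 14.2857)^2 = 22.2245
  (17 - 14.2857)^2 = 7.3673
  (10 - 14.2857)^2 = 18.3673
  (6 - 14.2857)^2 = 68.6531
  (16 - 14.2857)^2 = 2.9388
  (18 - 14.2857)^2 = 13.7959
  (14 - 14.2857)^2 = 0.0816
Step 3: Sum of squared deviations = 133.4286
Step 4: Sample variance = 133.4286 / 6 = 22.2381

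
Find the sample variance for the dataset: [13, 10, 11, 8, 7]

5.7

Step 1: Compute the mean: (13 + 10 + 11 + 8 + 7) / 5 = 9.8
Step 2: Compute squared deviations from the mean:
  (13 - 9.8)^2 = 10.24
  (10 - 9.8)^2 = 0.04
  (11 - 9.8)^2 = 1.44
  (8 - 9.8)^2 = 3.24
  (7 - 9.8)^2 = 7.84
Step 3: Sum of squared deviations = 22.8
Step 4: Sample variance = 22.8 / 4 = 5.7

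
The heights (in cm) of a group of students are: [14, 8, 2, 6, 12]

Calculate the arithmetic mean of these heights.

8.4

Step 1: Sum all values: 14 + 8 + 2 + 6 + 12 = 42
Step 2: Count the number of values: n = 5
Step 3: Mean = sum / n = 42 / 5 = 8.4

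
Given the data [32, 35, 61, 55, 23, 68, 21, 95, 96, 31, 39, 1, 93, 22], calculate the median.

37

Step 1: Sort the data in ascending order: [1, 21, 22, 23, 31, 32, 35, 39, 55, 61, 68, 93, 95, 96]
Step 2: The number of values is n = 14.
Step 3: Since n is even, the median is the average of positions 7 and 8:
  Median = (35 + 39) / 2 = 37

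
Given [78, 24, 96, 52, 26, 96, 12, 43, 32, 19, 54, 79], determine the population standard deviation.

28.7183

Step 1: Compute the mean: 50.9167
Step 2: Sum of squared deviations from the mean: 9896.9167
Step 3: Population variance = 9896.9167 / 12 = 824.7431
Step 4: Standard deviation = sqrt(824.7431) = 28.7183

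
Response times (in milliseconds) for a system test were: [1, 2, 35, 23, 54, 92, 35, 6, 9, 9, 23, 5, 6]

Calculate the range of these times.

91

Step 1: Identify the maximum value: max = 92
Step 2: Identify the minimum value: min = 1
Step 3: Range = max - min = 92 - 1 = 91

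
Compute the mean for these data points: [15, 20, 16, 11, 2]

12.8

Step 1: Sum all values: 15 + 20 + 16 + 11 + 2 = 64
Step 2: Count the number of values: n = 5
Step 3: Mean = sum / n = 64 / 5 = 12.8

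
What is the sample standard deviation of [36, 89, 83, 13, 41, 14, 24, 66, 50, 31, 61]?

26.0876

Step 1: Compute the mean: 46.1818
Step 2: Sum of squared deviations from the mean: 6805.6364
Step 3: Sample variance = 6805.6364 / 10 = 680.5636
Step 4: Standard deviation = sqrt(680.5636) = 26.0876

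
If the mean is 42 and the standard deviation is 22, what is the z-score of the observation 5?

-1.6818

Step 1: Recall the z-score formula: z = (x - mu) / sigma
Step 2: Substitute values: z = (5 - 42) / 22
Step 3: z = -37 / 22 = -1.6818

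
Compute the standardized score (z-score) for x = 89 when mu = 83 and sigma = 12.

0.5

Step 1: Recall the z-score formula: z = (x - mu) / sigma
Step 2: Substitute values: z = (89 - 83) / 12
Step 3: z = 6 / 12 = 0.5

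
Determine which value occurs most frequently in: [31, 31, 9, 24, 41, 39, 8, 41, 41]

41

Step 1: Count the frequency of each value:
  8: appears 1 time(s)
  9: appears 1 time(s)
  24: appears 1 time(s)
  31: appears 2 time(s)
  39: appears 1 time(s)
  41: appears 3 time(s)
Step 2: The value 41 appears most frequently (3 times).
Step 3: Mode = 41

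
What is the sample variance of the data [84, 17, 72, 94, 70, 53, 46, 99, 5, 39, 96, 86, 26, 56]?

938.489

Step 1: Compute the mean: (84 + 17 + 72 + 94 + 70 + 53 + 46 + 99 + 5 + 39 + 96 + 86 + 26 + 56) / 14 = 60.2143
Step 2: Compute squared deviations from the mean:
  (84 - 60.2143)^2 = 565.7602
  (17 - 60.2143)^2 = 1867.4745
  (72 - 60.2143)^2 = 138.9031
  (94 - 60.2143)^2 = 1141.4745
  (70 - 60.2143)^2 = 95.7602
  (53 - 60.2143)^2 = 52.0459
  (46 - 60.2143)^2 = 202.0459
  (99 - 60.2143)^2 = 1504.3316
  (5 - 60.2143)^2 = 3048.6173
  (39 - 60.2143)^2 = 450.0459
  (96 - 60.2143)^2 = 1280.6173
  (86 - 60.2143)^2 = 664.9031
  (26 - 60.2143)^2 = 1170.6173
  (56 - 60.2143)^2 = 17.7602
Step 3: Sum of squared deviations = 12200.3571
Step 4: Sample variance = 12200.3571 / 13 = 938.489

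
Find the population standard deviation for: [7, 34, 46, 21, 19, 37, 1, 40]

15.1652

Step 1: Compute the mean: 25.625
Step 2: Sum of squared deviations from the mean: 1839.875
Step 3: Population variance = 1839.875 / 8 = 229.9844
Step 4: Standard deviation = sqrt(229.9844) = 15.1652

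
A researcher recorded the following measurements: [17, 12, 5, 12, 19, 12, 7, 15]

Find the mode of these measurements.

12

Step 1: Count the frequency of each value:
  5: appears 1 time(s)
  7: appears 1 time(s)
  12: appears 3 time(s)
  15: appears 1 time(s)
  17: appears 1 time(s)
  19: appears 1 time(s)
Step 2: The value 12 appears most frequently (3 times).
Step 3: Mode = 12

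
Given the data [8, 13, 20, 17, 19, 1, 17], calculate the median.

17

Step 1: Sort the data in ascending order: [1, 8, 13, 17, 17, 19, 20]
Step 2: The number of values is n = 7.
Step 3: Since n is odd, the median is the middle value at position 4: 17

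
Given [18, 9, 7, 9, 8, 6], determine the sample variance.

18.7

Step 1: Compute the mean: (18 + 9 + 7 + 9 + 8 + 6) / 6 = 9.5
Step 2: Compute squared deviations from the mean:
  (18 - 9.5)^2 = 72.25
  (9 - 9.5)^2 = 0.25
  (7 - 9.5)^2 = 6.25
  (9 - 9.5)^2 = 0.25
  (8 - 9.5)^2 = 2.25
  (6 - 9.5)^2 = 12.25
Step 3: Sum of squared deviations = 93.5
Step 4: Sample variance = 93.5 / 5 = 18.7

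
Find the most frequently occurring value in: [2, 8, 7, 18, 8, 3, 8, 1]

8

Step 1: Count the frequency of each value:
  1: appears 1 time(s)
  2: appears 1 time(s)
  3: appears 1 time(s)
  7: appears 1 time(s)
  8: appears 3 time(s)
  18: appears 1 time(s)
Step 2: The value 8 appears most frequently (3 times).
Step 3: Mode = 8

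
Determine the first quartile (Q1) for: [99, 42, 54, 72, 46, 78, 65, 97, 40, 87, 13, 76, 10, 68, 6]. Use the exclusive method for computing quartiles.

40

Step 1: Sort the data: [6, 10, 13, 40, 42, 46, 54, 65, 68, 72, 76, 78, 87, 97, 99]
Step 2: n = 15
Step 3: Using the exclusive quartile method:
  Q1 = 40
  Q2 (median) = 65
  Q3 = 78
  IQR = Q3 - Q1 = 78 - 40 = 38
Step 4: Q1 = 40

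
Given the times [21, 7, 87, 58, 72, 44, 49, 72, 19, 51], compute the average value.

48

Step 1: Sum all values: 21 + 7 + 87 + 58 + 72 + 44 + 49 + 72 + 19 + 51 = 480
Step 2: Count the number of values: n = 10
Step 3: Mean = sum / n = 480 / 10 = 48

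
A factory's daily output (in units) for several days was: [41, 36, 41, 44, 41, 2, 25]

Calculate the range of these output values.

42

Step 1: Identify the maximum value: max = 44
Step 2: Identify the minimum value: min = 2
Step 3: Range = max - min = 44 - 2 = 42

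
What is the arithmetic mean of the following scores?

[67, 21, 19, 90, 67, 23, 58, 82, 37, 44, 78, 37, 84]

54.3846

Step 1: Sum all values: 67 + 21 + 19 + 90 + 67 + 23 + 58 + 82 + 37 + 44 + 78 + 37 + 84 = 707
Step 2: Count the number of values: n = 13
Step 3: Mean = sum / n = 707 / 13 = 54.3846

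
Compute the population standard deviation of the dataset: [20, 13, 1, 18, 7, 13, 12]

5.9522

Step 1: Compute the mean: 12
Step 2: Sum of squared deviations from the mean: 248
Step 3: Population variance = 248 / 7 = 35.4286
Step 4: Standard deviation = sqrt(35.4286) = 5.9522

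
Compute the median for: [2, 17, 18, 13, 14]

14

Step 1: Sort the data in ascending order: [2, 13, 14, 17, 18]
Step 2: The number of values is n = 5.
Step 3: Since n is odd, the median is the middle value at position 3: 14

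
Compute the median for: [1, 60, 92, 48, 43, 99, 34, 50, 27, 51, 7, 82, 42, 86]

49

Step 1: Sort the data in ascending order: [1, 7, 27, 34, 42, 43, 48, 50, 51, 60, 82, 86, 92, 99]
Step 2: The number of values is n = 14.
Step 3: Since n is even, the median is the average of positions 7 and 8:
  Median = (48 + 50) / 2 = 49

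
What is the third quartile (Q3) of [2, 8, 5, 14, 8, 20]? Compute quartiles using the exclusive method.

15.5

Step 1: Sort the data: [2, 5, 8, 8, 14, 20]
Step 2: n = 6
Step 3: Using the exclusive quartile method:
  Q1 = 4.25
  Q2 (median) = 8
  Q3 = 15.5
  IQR = Q3 - Q1 = 15.5 - 4.25 = 11.25
Step 4: Q3 = 15.5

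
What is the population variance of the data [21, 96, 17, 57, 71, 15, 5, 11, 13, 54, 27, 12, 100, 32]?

960.6378

Step 1: Compute the mean: (21 + 96 + 17 + 57 + 71 + 15 + 5 + 11 + 13 + 54 + 27 + 12 + 100 + 32) / 14 = 37.9286
Step 2: Compute squared deviations from the mean:
  (21 - 37.9286)^2 = 286.5765
  (96 - 37.9286)^2 = 3372.2908
  (17 - 37.9286)^2 = 438.0051
  (57 - 37.9286)^2 = 363.7194
  (71 - 37.9286)^2 = 1093.7194
  (15 - 37.9286)^2 = 525.7194
  (5 - 37.9286)^2 = 1084.2908
  (11 - 37.9286)^2 = 725.148
  (13 - 37.9286)^2 = 621.4337
  (54 - 37.9286)^2 = 258.2908
  (27 - 37.9286)^2 = 119.4337
  (12 - 37.9286)^2 = 672.2908
  (100 - 37.9286)^2 = 3852.8622
  (32 - 37.9286)^2 = 35.148
Step 3: Sum of squared deviations = 13448.9286
Step 4: Population variance = 13448.9286 / 14 = 960.6378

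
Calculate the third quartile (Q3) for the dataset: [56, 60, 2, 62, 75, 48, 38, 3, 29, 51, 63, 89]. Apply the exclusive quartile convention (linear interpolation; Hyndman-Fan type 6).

62.75

Step 1: Sort the data: [2, 3, 29, 38, 48, 51, 56, 60, 62, 63, 75, 89]
Step 2: n = 12
Step 3: Using the exclusive quartile method:
  Q1 = 31.25
  Q2 (median) = 53.5
  Q3 = 62.75
  IQR = Q3 - Q1 = 62.75 - 31.25 = 31.5
Step 4: Q3 = 62.75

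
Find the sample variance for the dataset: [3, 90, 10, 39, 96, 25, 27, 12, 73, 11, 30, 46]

1011.1818

Step 1: Compute the mean: (3 + 90 + 10 + 39 + 96 + 25 + 27 + 12 + 73 + 11 + 30 + 46) / 12 = 38.5
Step 2: Compute squared deviations from the mean:
  (3 - 38.5)^2 = 1260.25
  (90 - 38.5)^2 = 2652.25
  (10 - 38.5)^2 = 812.25
  (39 - 38.5)^2 = 0.25
  (96 - 38.5)^2 = 3306.25
  (25 - 38.5)^2 = 182.25
  (27 - 38.5)^2 = 132.25
  (12 - 38.5)^2 = 702.25
  (73 - 38.5)^2 = 1190.25
  (11 - 38.5)^2 = 756.25
  (30 - 38.5)^2 = 72.25
  (46 - 38.5)^2 = 56.25
Step 3: Sum of squared deviations = 11123
Step 4: Sample variance = 11123 / 11 = 1011.1818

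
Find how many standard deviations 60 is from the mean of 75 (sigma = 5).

-3

Step 1: Recall the z-score formula: z = (x - mu) / sigma
Step 2: Substitute values: z = (60 - 75) / 5
Step 3: z = -15 / 5 = -3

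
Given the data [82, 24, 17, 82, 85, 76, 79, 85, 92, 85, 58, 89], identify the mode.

85

Step 1: Count the frequency of each value:
  17: appears 1 time(s)
  24: appears 1 time(s)
  58: appears 1 time(s)
  76: appears 1 time(s)
  79: appears 1 time(s)
  82: appears 2 time(s)
  85: appears 3 time(s)
  89: appears 1 time(s)
  92: appears 1 time(s)
Step 2: The value 85 appears most frequently (3 times).
Step 3: Mode = 85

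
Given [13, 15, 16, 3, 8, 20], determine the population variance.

30.9167

Step 1: Compute the mean: (13 + 15 + 16 + 3 + 8 + 20) / 6 = 12.5
Step 2: Compute squared deviations from the mean:
  (13 - 12.5)^2 = 0.25
  (15 - 12.5)^2 = 6.25
  (16 - 12.5)^2 = 12.25
  (3 - 12.5)^2 = 90.25
  (8 - 12.5)^2 = 20.25
  (20 - 12.5)^2 = 56.25
Step 3: Sum of squared deviations = 185.5
Step 4: Population variance = 185.5 / 6 = 30.9167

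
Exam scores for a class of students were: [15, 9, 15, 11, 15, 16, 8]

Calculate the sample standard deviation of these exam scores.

3.3022

Step 1: Compute the mean: 12.7143
Step 2: Sum of squared deviations from the mean: 65.4286
Step 3: Sample variance = 65.4286 / 6 = 10.9048
Step 4: Standard deviation = sqrt(10.9048) = 3.3022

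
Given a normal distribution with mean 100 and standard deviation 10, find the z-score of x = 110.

1

Step 1: Recall the z-score formula: z = (x - mu) / sigma
Step 2: Substitute values: z = (110 - 100) / 10
Step 3: z = 10 / 10 = 1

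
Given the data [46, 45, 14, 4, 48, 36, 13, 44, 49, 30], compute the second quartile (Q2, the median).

40

Step 1: Sort the data: [4, 13, 14, 30, 36, 44, 45, 46, 48, 49]
Step 2: n = 10
Step 3: Q2 is the median. Since n is even, it is the average of the values at positions 5 and 6:
  Q2 = (36 + 44) / 2 = 40
Step 4: Q2 = 40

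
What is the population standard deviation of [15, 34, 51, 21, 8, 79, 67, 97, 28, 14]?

29.0971

Step 1: Compute the mean: 41.4
Step 2: Sum of squared deviations from the mean: 8466.4
Step 3: Population variance = 8466.4 / 10 = 846.64
Step 4: Standard deviation = sqrt(846.64) = 29.0971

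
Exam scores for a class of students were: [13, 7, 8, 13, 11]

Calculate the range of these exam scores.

6

Step 1: Identify the maximum value: max = 13
Step 2: Identify the minimum value: min = 7
Step 3: Range = max - min = 13 - 7 = 6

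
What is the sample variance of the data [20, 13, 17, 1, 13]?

52.2

Step 1: Compute the mean: (20 + 13 + 17 + 1 + 13) / 5 = 12.8
Step 2: Compute squared deviations from the mean:
  (20 - 12.8)^2 = 51.84
  (13 - 12.8)^2 = 0.04
  (17 - 12.8)^2 = 17.64
  (1 - 12.8)^2 = 139.24
  (13 - 12.8)^2 = 0.04
Step 3: Sum of squared deviations = 208.8
Step 4: Sample variance = 208.8 / 4 = 52.2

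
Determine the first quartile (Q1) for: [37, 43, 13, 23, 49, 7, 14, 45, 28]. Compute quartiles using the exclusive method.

13.5

Step 1: Sort the data: [7, 13, 14, 23, 28, 37, 43, 45, 49]
Step 2: n = 9
Step 3: Using the exclusive quartile method:
  Q1 = 13.5
  Q2 (median) = 28
  Q3 = 44
  IQR = Q3 - Q1 = 44 - 13.5 = 30.5
Step 4: Q1 = 13.5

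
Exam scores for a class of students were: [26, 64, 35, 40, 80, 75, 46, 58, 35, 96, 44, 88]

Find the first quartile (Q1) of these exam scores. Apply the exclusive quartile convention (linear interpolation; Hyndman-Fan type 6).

36.25

Step 1: Sort the data: [26, 35, 35, 40, 44, 46, 58, 64, 75, 80, 88, 96]
Step 2: n = 12
Step 3: Using the exclusive quartile method:
  Q1 = 36.25
  Q2 (median) = 52
  Q3 = 78.75
  IQR = Q3 - Q1 = 78.75 - 36.25 = 42.5
Step 4: Q1 = 36.25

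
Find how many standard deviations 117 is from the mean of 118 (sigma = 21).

-0.0476

Step 1: Recall the z-score formula: z = (x - mu) / sigma
Step 2: Substitute values: z = (117 - 118) / 21
Step 3: z = -1 / 21 = -0.0476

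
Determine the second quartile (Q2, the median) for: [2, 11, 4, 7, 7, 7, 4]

7

Step 1: Sort the data: [2, 4, 4, 7, 7, 7, 11]
Step 2: n = 7
Step 3: Q2 is the median. Since n is odd, it is the middle value at position 4: 7
Step 4: Q2 = 7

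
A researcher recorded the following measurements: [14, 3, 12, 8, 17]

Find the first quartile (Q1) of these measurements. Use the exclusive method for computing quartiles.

5.5

Step 1: Sort the data: [3, 8, 12, 14, 17]
Step 2: n = 5
Step 3: Using the exclusive quartile method:
  Q1 = 5.5
  Q2 (median) = 12
  Q3 = 15.5
  IQR = Q3 - Q1 = 15.5 - 5.5 = 10
Step 4: Q1 = 5.5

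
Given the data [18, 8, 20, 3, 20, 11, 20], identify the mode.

20

Step 1: Count the frequency of each value:
  3: appears 1 time(s)
  8: appears 1 time(s)
  11: appears 1 time(s)
  18: appears 1 time(s)
  20: appears 3 time(s)
Step 2: The value 20 appears most frequently (3 times).
Step 3: Mode = 20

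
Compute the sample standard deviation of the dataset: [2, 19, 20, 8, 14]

7.6026

Step 1: Compute the mean: 12.6
Step 2: Sum of squared deviations from the mean: 231.2
Step 3: Sample variance = 231.2 / 4 = 57.8
Step 4: Standard deviation = sqrt(57.8) = 7.6026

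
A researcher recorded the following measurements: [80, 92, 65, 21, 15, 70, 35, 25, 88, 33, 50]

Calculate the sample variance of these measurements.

788.5636

Step 1: Compute the mean: (80 + 92 + 65 + 21 + 15 + 70 + 35 + 25 + 88 + 33 + 50) / 11 = 52.1818
Step 2: Compute squared deviations from the mean:
  (80 - 52.1818)^2 = 773.8512
  (92 - 52.1818)^2 = 1585.4876
  (65 - 52.1818)^2 = 164.3058
  (21 - 52.1818)^2 = 972.3058
  (15 - 52.1818)^2 = 1382.4876
  (70 - 52.1818)^2 = 317.4876
  (35 - 52.1818)^2 = 295.2149
  (25 - 52.1818)^2 = 738.8512
  (88 - 52.1818)^2 = 1282.9421
  (33 - 52.1818)^2 = 367.9421
  (50 - 52.1818)^2 = 4.7603
Step 3: Sum of squared deviations = 7885.6364
Step 4: Sample variance = 7885.6364 / 10 = 788.5636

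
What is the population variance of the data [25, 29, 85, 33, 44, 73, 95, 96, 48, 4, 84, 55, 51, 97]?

841.8214

Step 1: Compute the mean: (25 + 29 + 85 + 33 + 44 + 73 + 95 + 96 + 48 + 4 + 84 + 55 + 51 + 97) / 14 = 58.5
Step 2: Compute squared deviations from the mean:
  (25 - 58.5)^2 = 1122.25
  (29 - 58.5)^2 = 870.25
  (85 - 58.5)^2 = 702.25
  (33 - 58.5)^2 = 650.25
  (44 - 58.5)^2 = 210.25
  (73 - 58.5)^2 = 210.25
  (95 - 58.5)^2 = 1332.25
  (96 - 58.5)^2 = 1406.25
  (48 - 58.5)^2 = 110.25
  (4 - 58.5)^2 = 2970.25
  (84 - 58.5)^2 = 650.25
  (55 - 58.5)^2 = 12.25
  (51 - 58.5)^2 = 56.25
  (97 - 58.5)^2 = 1482.25
Step 3: Sum of squared deviations = 11785.5
Step 4: Population variance = 11785.5 / 14 = 841.8214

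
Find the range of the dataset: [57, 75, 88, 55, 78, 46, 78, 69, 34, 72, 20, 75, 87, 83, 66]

68

Step 1: Identify the maximum value: max = 88
Step 2: Identify the minimum value: min = 20
Step 3: Range = max - min = 88 - 20 = 68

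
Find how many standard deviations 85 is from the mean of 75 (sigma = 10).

1

Step 1: Recall the z-score formula: z = (x - mu) / sigma
Step 2: Substitute values: z = (85 - 75) / 10
Step 3: z = 10 / 10 = 1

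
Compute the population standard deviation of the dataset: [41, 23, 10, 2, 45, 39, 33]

15.249

Step 1: Compute the mean: 27.5714
Step 2: Sum of squared deviations from the mean: 1627.7143
Step 3: Population variance = 1627.7143 / 7 = 232.5306
Step 4: Standard deviation = sqrt(232.5306) = 15.249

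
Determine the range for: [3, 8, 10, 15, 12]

12

Step 1: Identify the maximum value: max = 15
Step 2: Identify the minimum value: min = 3
Step 3: Range = max - min = 15 - 3 = 12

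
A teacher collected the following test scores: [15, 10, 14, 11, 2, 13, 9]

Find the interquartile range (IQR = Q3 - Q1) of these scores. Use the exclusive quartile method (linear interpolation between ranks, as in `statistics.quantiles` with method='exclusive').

5

Step 1: Sort the data: [2, 9, 10, 11, 13, 14, 15]
Step 2: n = 7
Step 3: Using the exclusive quartile method:
  Q1 = 9
  Q2 (median) = 11
  Q3 = 14
  IQR = Q3 - Q1 = 14 - 9 = 5
Step 4: IQR = 5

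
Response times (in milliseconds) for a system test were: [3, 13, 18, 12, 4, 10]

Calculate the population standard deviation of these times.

5.1962

Step 1: Compute the mean: 10
Step 2: Sum of squared deviations from the mean: 162
Step 3: Population variance = 162 / 6 = 27
Step 4: Standard deviation = sqrt(27) = 5.1962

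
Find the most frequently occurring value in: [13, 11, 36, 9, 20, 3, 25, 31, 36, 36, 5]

36

Step 1: Count the frequency of each value:
  3: appears 1 time(s)
  5: appears 1 time(s)
  9: appears 1 time(s)
  11: appears 1 time(s)
  13: appears 1 time(s)
  20: appears 1 time(s)
  25: appears 1 time(s)
  31: appears 1 time(s)
  36: appears 3 time(s)
Step 2: The value 36 appears most frequently (3 times).
Step 3: Mode = 36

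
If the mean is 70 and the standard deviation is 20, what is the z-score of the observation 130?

3

Step 1: Recall the z-score formula: z = (x - mu) / sigma
Step 2: Substitute values: z = (130 - 70) / 20
Step 3: z = 60 / 20 = 3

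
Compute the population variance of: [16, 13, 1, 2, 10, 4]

32.2222

Step 1: Compute the mean: (16 + 13 + 1 + 2 + 10 + 4) / 6 = 7.6667
Step 2: Compute squared deviations from the mean:
  (16 - 7.6667)^2 = 69.4444
  (13 - 7.6667)^2 = 28.4444
  (1 - 7.6667)^2 = 44.4444
  (2 - 7.6667)^2 = 32.1111
  (10 - 7.6667)^2 = 5.4444
  (4 - 7.6667)^2 = 13.4444
Step 3: Sum of squared deviations = 193.3333
Step 4: Population variance = 193.3333 / 6 = 32.2222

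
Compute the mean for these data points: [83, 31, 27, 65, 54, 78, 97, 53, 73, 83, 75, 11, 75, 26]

59.3571

Step 1: Sum all values: 83 + 31 + 27 + 65 + 54 + 78 + 97 + 53 + 73 + 83 + 75 + 11 + 75 + 26 = 831
Step 2: Count the number of values: n = 14
Step 3: Mean = sum / n = 831 / 14 = 59.3571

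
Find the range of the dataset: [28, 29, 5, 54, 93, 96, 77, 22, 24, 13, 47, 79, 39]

91

Step 1: Identify the maximum value: max = 96
Step 2: Identify the minimum value: min = 5
Step 3: Range = max - min = 96 - 5 = 91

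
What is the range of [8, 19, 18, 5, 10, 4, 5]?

15

Step 1: Identify the maximum value: max = 19
Step 2: Identify the minimum value: min = 4
Step 3: Range = max - min = 19 - 4 = 15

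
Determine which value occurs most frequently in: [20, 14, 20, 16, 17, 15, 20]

20

Step 1: Count the frequency of each value:
  14: appears 1 time(s)
  15: appears 1 time(s)
  16: appears 1 time(s)
  17: appears 1 time(s)
  20: appears 3 time(s)
Step 2: The value 20 appears most frequently (3 times).
Step 3: Mode = 20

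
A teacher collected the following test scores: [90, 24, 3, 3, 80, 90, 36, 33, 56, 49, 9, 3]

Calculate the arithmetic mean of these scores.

39.6667

Step 1: Sum all values: 90 + 24 + 3 + 3 + 80 + 90 + 36 + 33 + 56 + 49 + 9 + 3 = 476
Step 2: Count the number of values: n = 12
Step 3: Mean = sum / n = 476 / 12 = 39.6667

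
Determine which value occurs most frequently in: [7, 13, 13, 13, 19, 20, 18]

13

Step 1: Count the frequency of each value:
  7: appears 1 time(s)
  13: appears 3 time(s)
  18: appears 1 time(s)
  19: appears 1 time(s)
  20: appears 1 time(s)
Step 2: The value 13 appears most frequently (3 times).
Step 3: Mode = 13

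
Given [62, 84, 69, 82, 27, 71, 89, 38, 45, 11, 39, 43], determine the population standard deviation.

23.6925

Step 1: Compute the mean: 55
Step 2: Sum of squared deviations from the mean: 6736
Step 3: Population variance = 6736 / 12 = 561.3333
Step 4: Standard deviation = sqrt(561.3333) = 23.6925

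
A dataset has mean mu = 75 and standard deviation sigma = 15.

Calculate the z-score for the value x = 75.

0

Step 1: Recall the z-score formula: z = (x - mu) / sigma
Step 2: Substitute values: z = (75 - 75) / 15
Step 3: z = 0 / 15 = 0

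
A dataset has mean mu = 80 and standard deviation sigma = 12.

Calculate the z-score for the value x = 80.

0

Step 1: Recall the z-score formula: z = (x - mu) / sigma
Step 2: Substitute values: z = (80 - 80) / 12
Step 3: z = 0 / 12 = 0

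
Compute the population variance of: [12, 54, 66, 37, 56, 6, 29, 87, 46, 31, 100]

771.1405

Step 1: Compute the mean: (12 + 54 + 66 + 37 + 56 + 6 + 29 + 87 + 46 + 31 + 100) / 11 = 47.6364
Step 2: Compute squared deviations from the mean:
  (12 - 47.6364)^2 = 1269.9504
  (54 - 47.6364)^2 = 40.4959
  (66 - 47.6364)^2 = 337.2231
  (37 - 47.6364)^2 = 113.1322
  (56 - 47.6364)^2 = 69.9504
  (6 - 47.6364)^2 = 1733.5868
  (29 - 47.6364)^2 = 347.314
  (87 - 47.6364)^2 = 1549.4959
  (46 - 47.6364)^2 = 2.6777
  (31 - 47.6364)^2 = 276.7686
  (100 - 47.6364)^2 = 2741.9504
Step 3: Sum of squared deviations = 8482.5455
Step 4: Population variance = 8482.5455 / 11 = 771.1405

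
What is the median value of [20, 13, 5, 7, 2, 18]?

10

Step 1: Sort the data in ascending order: [2, 5, 7, 13, 18, 20]
Step 2: The number of values is n = 6.
Step 3: Since n is even, the median is the average of positions 3 and 4:
  Median = (7 + 13) / 2 = 10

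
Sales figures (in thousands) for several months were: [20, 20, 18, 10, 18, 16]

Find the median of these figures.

18

Step 1: Sort the data in ascending order: [10, 16, 18, 18, 20, 20]
Step 2: The number of values is n = 6.
Step 3: Since n is even, the median is the average of positions 3 and 4:
  Median = (18 + 18) / 2 = 18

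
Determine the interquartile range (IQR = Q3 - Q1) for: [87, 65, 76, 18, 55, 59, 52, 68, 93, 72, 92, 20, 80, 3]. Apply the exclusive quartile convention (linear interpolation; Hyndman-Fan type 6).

37.75

Step 1: Sort the data: [3, 18, 20, 52, 55, 59, 65, 68, 72, 76, 80, 87, 92, 93]
Step 2: n = 14
Step 3: Using the exclusive quartile method:
  Q1 = 44
  Q2 (median) = 66.5
  Q3 = 81.75
  IQR = Q3 - Q1 = 81.75 - 44 = 37.75
Step 4: IQR = 37.75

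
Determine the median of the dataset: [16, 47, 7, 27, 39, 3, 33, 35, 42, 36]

34

Step 1: Sort the data in ascending order: [3, 7, 16, 27, 33, 35, 36, 39, 42, 47]
Step 2: The number of values is n = 10.
Step 3: Since n is even, the median is the average of positions 5 and 6:
  Median = (33 + 35) / 2 = 34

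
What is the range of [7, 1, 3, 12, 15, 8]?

14

Step 1: Identify the maximum value: max = 15
Step 2: Identify the minimum value: min = 1
Step 3: Range = max - min = 15 - 1 = 14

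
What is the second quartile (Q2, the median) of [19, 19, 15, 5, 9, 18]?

16.5

Step 1: Sort the data: [5, 9, 15, 18, 19, 19]
Step 2: n = 6
Step 3: Q2 is the median. Since n is even, it is the average of the values at positions 3 and 4:
  Q2 = (15 + 18) / 2 = 16.5
Step 4: Q2 = 16.5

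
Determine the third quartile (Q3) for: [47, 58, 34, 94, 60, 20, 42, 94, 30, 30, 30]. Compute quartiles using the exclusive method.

60

Step 1: Sort the data: [20, 30, 30, 30, 34, 42, 47, 58, 60, 94, 94]
Step 2: n = 11
Step 3: Using the exclusive quartile method:
  Q1 = 30
  Q2 (median) = 42
  Q3 = 60
  IQR = Q3 - Q1 = 60 - 30 = 30
Step 4: Q3 = 60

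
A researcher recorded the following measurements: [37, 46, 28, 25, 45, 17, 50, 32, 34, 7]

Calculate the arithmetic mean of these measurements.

32.1

Step 1: Sum all values: 37 + 46 + 28 + 25 + 45 + 17 + 50 + 32 + 34 + 7 = 321
Step 2: Count the number of values: n = 10
Step 3: Mean = sum / n = 321 / 10 = 32.1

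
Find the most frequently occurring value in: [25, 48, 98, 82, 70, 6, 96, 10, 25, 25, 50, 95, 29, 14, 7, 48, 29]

25

Step 1: Count the frequency of each value:
  6: appears 1 time(s)
  7: appears 1 time(s)
  10: appears 1 time(s)
  14: appears 1 time(s)
  25: appears 3 time(s)
  29: appears 2 time(s)
  48: appears 2 time(s)
  50: appears 1 time(s)
  70: appears 1 time(s)
  82: appears 1 time(s)
  95: appears 1 time(s)
  96: appears 1 time(s)
  98: appears 1 time(s)
Step 2: The value 25 appears most frequently (3 times).
Step 3: Mode = 25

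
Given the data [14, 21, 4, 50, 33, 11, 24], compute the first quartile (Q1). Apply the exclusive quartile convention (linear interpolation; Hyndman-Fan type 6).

11

Step 1: Sort the data: [4, 11, 14, 21, 24, 33, 50]
Step 2: n = 7
Step 3: Using the exclusive quartile method:
  Q1 = 11
  Q2 (median) = 21
  Q3 = 33
  IQR = Q3 - Q1 = 33 - 11 = 22
Step 4: Q1 = 11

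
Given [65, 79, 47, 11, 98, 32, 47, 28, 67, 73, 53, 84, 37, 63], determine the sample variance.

579.5385

Step 1: Compute the mean: (65 + 79 + 47 + 11 + 98 + 32 + 47 + 28 + 67 + 73 + 53 + 84 + 37 + 63) / 14 = 56
Step 2: Compute squared deviations from the mean:
  (65 - 56)^2 = 81
  (79 - 56)^2 = 529
  (47 - 56)^2 = 81
  (11 - 56)^2 = 2025
  (98 - 56)^2 = 1764
  (32 - 56)^2 = 576
  (47 - 56)^2 = 81
  (28 - 56)^2 = 784
  (67 - 56)^2 = 121
  (73 - 56)^2 = 289
  (53 - 56)^2 = 9
  (84 - 56)^2 = 784
  (37 - 56)^2 = 361
  (63 - 56)^2 = 49
Step 3: Sum of squared deviations = 7534
Step 4: Sample variance = 7534 / 13 = 579.5385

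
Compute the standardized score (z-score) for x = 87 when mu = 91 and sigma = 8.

-0.5

Step 1: Recall the z-score formula: z = (x - mu) / sigma
Step 2: Substitute values: z = (87 - 91) / 8
Step 3: z = -4 / 8 = -0.5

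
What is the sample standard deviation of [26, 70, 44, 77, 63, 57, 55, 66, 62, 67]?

14.5911

Step 1: Compute the mean: 58.7
Step 2: Sum of squared deviations from the mean: 1916.1
Step 3: Sample variance = 1916.1 / 9 = 212.9
Step 4: Standard deviation = sqrt(212.9) = 14.5911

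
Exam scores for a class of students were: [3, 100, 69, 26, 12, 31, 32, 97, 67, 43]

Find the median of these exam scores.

37.5

Step 1: Sort the data in ascending order: [3, 12, 26, 31, 32, 43, 67, 69, 97, 100]
Step 2: The number of values is n = 10.
Step 3: Since n is even, the median is the average of positions 5 and 6:
  Median = (32 + 43) / 2 = 37.5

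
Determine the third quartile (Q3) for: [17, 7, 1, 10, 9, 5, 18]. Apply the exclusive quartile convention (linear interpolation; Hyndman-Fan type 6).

17

Step 1: Sort the data: [1, 5, 7, 9, 10, 17, 18]
Step 2: n = 7
Step 3: Using the exclusive quartile method:
  Q1 = 5
  Q2 (median) = 9
  Q3 = 17
  IQR = Q3 - Q1 = 17 - 5 = 12
Step 4: Q3 = 17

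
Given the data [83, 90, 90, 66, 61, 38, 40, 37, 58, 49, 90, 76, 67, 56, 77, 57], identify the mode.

90

Step 1: Count the frequency of each value:
  37: appears 1 time(s)
  38: appears 1 time(s)
  40: appears 1 time(s)
  49: appears 1 time(s)
  56: appears 1 time(s)
  57: appears 1 time(s)
  58: appears 1 time(s)
  61: appears 1 time(s)
  66: appears 1 time(s)
  67: appears 1 time(s)
  76: appears 1 time(s)
  77: appears 1 time(s)
  83: appears 1 time(s)
  90: appears 3 time(s)
Step 2: The value 90 appears most frequently (3 times).
Step 3: Mode = 90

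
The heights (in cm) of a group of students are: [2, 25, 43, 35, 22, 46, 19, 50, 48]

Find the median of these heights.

35

Step 1: Sort the data in ascending order: [2, 19, 22, 25, 35, 43, 46, 48, 50]
Step 2: The number of values is n = 9.
Step 3: Since n is odd, the median is the middle value at position 5: 35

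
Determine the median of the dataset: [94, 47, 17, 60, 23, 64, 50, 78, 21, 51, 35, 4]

48.5

Step 1: Sort the data in ascending order: [4, 17, 21, 23, 35, 47, 50, 51, 60, 64, 78, 94]
Step 2: The number of values is n = 12.
Step 3: Since n is even, the median is the average of positions 6 and 7:
  Median = (47 + 50) / 2 = 48.5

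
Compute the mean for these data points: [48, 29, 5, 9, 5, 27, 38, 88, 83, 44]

37.6

Step 1: Sum all values: 48 + 29 + 5 + 9 + 5 + 27 + 38 + 88 + 83 + 44 = 376
Step 2: Count the number of values: n = 10
Step 3: Mean = sum / n = 376 / 10 = 37.6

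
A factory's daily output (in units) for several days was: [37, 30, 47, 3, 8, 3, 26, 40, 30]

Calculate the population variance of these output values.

240.0988

Step 1: Compute the mean: (37 + 30 + 47 + 3 + 8 + 3 + 26 + 40 + 30) / 9 = 24.8889
Step 2: Compute squared deviations from the mean:
  (37 - 24.8889)^2 = 146.679
  (30 - 24.8889)^2 = 26.1235
  (47 - 24.8889)^2 = 488.9012
  (3 - 24.8889)^2 = 479.1235
  (8 - 24.8889)^2 = 285.2346
  (3 - 24.8889)^2 = 479.1235
  (26 - 24.8889)^2 = 1.2346
  (40 - 24.8889)^2 = 228.3457
  (30 - 24.8889)^2 = 26.1235
Step 3: Sum of squared deviations = 2160.8889
Step 4: Population variance = 2160.8889 / 9 = 240.0988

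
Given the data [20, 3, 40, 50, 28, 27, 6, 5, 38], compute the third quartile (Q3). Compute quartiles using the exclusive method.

39

Step 1: Sort the data: [3, 5, 6, 20, 27, 28, 38, 40, 50]
Step 2: n = 9
Step 3: Using the exclusive quartile method:
  Q1 = 5.5
  Q2 (median) = 27
  Q3 = 39
  IQR = Q3 - Q1 = 39 - 5.5 = 33.5
Step 4: Q3 = 39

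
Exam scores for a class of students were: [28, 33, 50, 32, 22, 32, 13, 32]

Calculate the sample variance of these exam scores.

111.0714

Step 1: Compute the mean: (28 + 33 + 50 + 32 + 22 + 32 + 13 + 32) / 8 = 30.25
Step 2: Compute squared deviations from the mean:
  (28 - 30.25)^2 = 5.0625
  (33 - 30.25)^2 = 7.5625
  (50 - 30.25)^2 = 390.0625
  (32 - 30.25)^2 = 3.0625
  (22 - 30.25)^2 = 68.0625
  (32 - 30.25)^2 = 3.0625
  (13 - 30.25)^2 = 297.5625
  (32 - 30.25)^2 = 3.0625
Step 3: Sum of squared deviations = 777.5
Step 4: Sample variance = 777.5 / 7 = 111.0714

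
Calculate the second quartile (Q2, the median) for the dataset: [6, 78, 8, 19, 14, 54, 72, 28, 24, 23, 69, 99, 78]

28

Step 1: Sort the data: [6, 8, 14, 19, 23, 24, 28, 54, 69, 72, 78, 78, 99]
Step 2: n = 13
Step 3: Q2 is the median. Since n is odd, it is the middle value at position 7: 28
Step 4: Q2 = 28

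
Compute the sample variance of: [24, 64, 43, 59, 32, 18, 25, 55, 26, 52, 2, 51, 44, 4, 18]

388.6952

Step 1: Compute the mean: (24 + 64 + 43 + 59 + 32 + 18 + 25 + 55 + 26 + 52 + 2 + 51 + 44 + 4 + 18) / 15 = 34.4667
Step 2: Compute squared deviations from the mean:
  (24 - 34.4667)^2 = 109.5511
  (64 - 34.4667)^2 = 872.2178
  (43 - 34.4667)^2 = 72.8178
  (59 - 34.4667)^2 = 601.8844
  (32 - 34.4667)^2 = 6.0844
  (18 - 34.4667)^2 = 271.1511
  (25 - 34.4667)^2 = 89.6178
  (55 - 34.4667)^2 = 421.6178
  (26 - 34.4667)^2 = 71.6844
  (52 - 34.4667)^2 = 307.4178
  (2 - 34.4667)^2 = 1054.0844
  (51 - 34.4667)^2 = 273.3511
  (44 - 34.4667)^2 = 90.8844
  (4 - 34.4667)^2 = 928.2178
  (18 - 34.4667)^2 = 271.1511
Step 3: Sum of squared deviations = 5441.7333
Step 4: Sample variance = 5441.7333 / 14 = 388.6952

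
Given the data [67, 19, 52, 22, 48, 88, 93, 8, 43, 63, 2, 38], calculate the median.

45.5

Step 1: Sort the data in ascending order: [2, 8, 19, 22, 38, 43, 48, 52, 63, 67, 88, 93]
Step 2: The number of values is n = 12.
Step 3: Since n is even, the median is the average of positions 6 and 7:
  Median = (43 + 48) / 2 = 45.5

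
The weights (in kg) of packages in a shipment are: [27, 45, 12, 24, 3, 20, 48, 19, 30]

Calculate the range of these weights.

45

Step 1: Identify the maximum value: max = 48
Step 2: Identify the minimum value: min = 3
Step 3: Range = max - min = 48 - 3 = 45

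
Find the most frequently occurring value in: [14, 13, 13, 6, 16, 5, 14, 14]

14

Step 1: Count the frequency of each value:
  5: appears 1 time(s)
  6: appears 1 time(s)
  13: appears 2 time(s)
  14: appears 3 time(s)
  16: appears 1 time(s)
Step 2: The value 14 appears most frequently (3 times).
Step 3: Mode = 14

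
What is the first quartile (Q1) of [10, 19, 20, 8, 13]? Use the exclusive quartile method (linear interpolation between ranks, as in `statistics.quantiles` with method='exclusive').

9

Step 1: Sort the data: [8, 10, 13, 19, 20]
Step 2: n = 5
Step 3: Using the exclusive quartile method:
  Q1 = 9
  Q2 (median) = 13
  Q3 = 19.5
  IQR = Q3 - Q1 = 19.5 - 9 = 10.5
Step 4: Q1 = 9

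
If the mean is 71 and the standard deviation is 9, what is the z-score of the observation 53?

-2

Step 1: Recall the z-score formula: z = (x - mu) / sigma
Step 2: Substitute values: z = (53 - 71) / 9
Step 3: z = -18 / 9 = -2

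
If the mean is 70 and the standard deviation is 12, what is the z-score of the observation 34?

-3

Step 1: Recall the z-score formula: z = (x - mu) / sigma
Step 2: Substitute values: z = (34 - 70) / 12
Step 3: z = -36 / 12 = -3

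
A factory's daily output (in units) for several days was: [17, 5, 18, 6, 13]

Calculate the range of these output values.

13

Step 1: Identify the maximum value: max = 18
Step 2: Identify the minimum value: min = 5
Step 3: Range = max - min = 18 - 5 = 13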